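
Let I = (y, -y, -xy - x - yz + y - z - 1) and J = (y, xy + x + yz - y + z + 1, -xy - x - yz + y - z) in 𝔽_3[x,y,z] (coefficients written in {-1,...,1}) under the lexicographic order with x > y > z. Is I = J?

No, the ideals differ.

Two ideals are equal iff their reduced Gröbner bases coincide (the reduced basis is unique for a fixed ordering).
Buchberger on the first generating set:
f_1 = y, LT = y.
f_2 = -y, LT = y.
f_3 = -xy - x - yz + y - z - 1, LT = xy.

S(f_1,f_2): lcm = y. S = 0.
  remainder 0.

S(f_1,f_3): lcm = xy. S = -x - yz + y - z - 1.
  leading term x: no divisor's leading term divides it; move -x to the remainder.
  leading term yz: subtract (-z)·f_1 from -yz + y - z - 1 → y - z - 1
  leading term y: subtract (1)·f_1 from y - z - 1 → -z - 1
  leading term z: no divisor's leading term divides it; move -z to the remainder.
  leading term 1: no divisor's leading term divides it; move -1 to the remainder.
  remainder -x - z - 1 ≠ 0; add g_4 = -x - z - 1 to the basis.

S(f_2,f_3): lcm = xy. S = -x - yz + y - z - 1.
  leading term x: subtract (1)·g_4 from -x - yz + y - z - 1 → -yz + y
  leading term yz: subtract (-z)·f_1 from -yz + y → y
  leading term y: subtract (1)·f_1 from y → 0
  remainder 0.

S(f_1,g_4): leading monomials are coprime, so the S-polynomial reduces to 0 (Buchberger's first criterion).
S(f_2,g_4): leading monomials are coprime, so the S-polynomial reduces to 0 (Buchberger's first criterion).
S(f_3,g_4): lcm = xy. S = x + y + z + 1.
  leading term x: subtract (-1)·g_4 from x + y + z + 1 → y
  leading term y: subtract (1)·f_1 from y → 0
  remainder 0.

Every S-polynomial of the final basis reduces to 0, so we have a Gröbner basis.
Inter-reduce: drop elements whose leading term is divisible by another's, tail-reduce, and make monic.
Reduced Gröbner basis: {x + z + 1, y}.

Buchberger on the second generating set:
h_1 = y, LT = y.
h_2 = xy + x + yz - y + z + 1, LT = xy.
h_3 = -xy - x - yz + y - z, LT = xy.

S(h_1,h_2): lcm = xy. S = -x - yz + y - z - 1.
  leading term x: no divisor's leading term divides it; move -x to the remainder.
  leading term yz: subtract (-z)·h_1 from -yz + y - z - 1 → y - z - 1
  leading term y: subtract (1)·h_1 from y - z - 1 → -z - 1
  leading term z: no divisor's leading term divides it; move -z to the remainder.
  leading term 1: no divisor's leading term divides it; move -1 to the remainder.
  remainder -x - z - 1 ≠ 0; add k_4 = -x - z - 1 to the basis.

S(h_1,h_3): lcm = xy. S = -x - yz + y - z.
  leading term x: subtract (1)·k_4 from -x - yz + y - z → -yz + y + 1
  leading term yz: subtract (-z)·h_1 from -yz + y + 1 → y + 1
  leading term y: subtract (1)·h_1 from y + 1 → 1
  leading term 1: no divisor's leading term divides it; move 1 to the remainder.
  remainder 1 ≠ 0; add k_5 = 1 to the basis.

S(h_2,h_3): lcm = xy. S = 1.
  leading term 1: subtract (1)·k_5 from 1 → 0
  remainder 0.

S(h_1,k_4): leading monomials are coprime, so the S-polynomial reduces to 0 (Buchberger's first criterion).
S(h_2,k_4): lcm = xy. S = x + y + z + 1.
  leading term x: subtract (-1)·k_4 from x + y + z + 1 → y
  leading term y: subtract (1)·h_1 from y → 0
  remainder 0.

S(h_3,k_4): lcm = xy. S = x + y + z.
  leading term x: subtract (-1)·k_4 from x + y + z → y - 1
  leading term y: subtract (1)·h_1 from y - 1 → -1
  leading term 1: subtract (-1)·k_5 from -1 → 0
  remainder 0.

S(h_1,k_5): leading monomials are coprime, so the S-polynomial reduces to 0 (Buchberger's first criterion).
S(h_2,k_5): leading monomials are coprime, so the S-polynomial reduces to 0 (Buchberger's first criterion).
S(h_3,k_5): leading monomials are coprime, so the S-polynomial reduces to 0 (Buchberger's first criterion).
S(k_4,k_5): leading monomials are coprime, so the S-polynomial reduces to 0 (Buchberger's first criterion).
Every S-polynomial of the final basis reduces to 0, so we have a Gröbner basis.
Inter-reduce: drop elements whose leading term is divisible by another's, tail-reduce, and make monic.
Reduced Gröbner basis: {1}.

Since the reduced bases disagree, the two ideals are not the same.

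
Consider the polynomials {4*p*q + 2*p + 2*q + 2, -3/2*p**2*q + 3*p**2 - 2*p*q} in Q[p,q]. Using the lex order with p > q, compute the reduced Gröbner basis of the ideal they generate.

G = {p - 2/3*q**2 - 19/15*q - 3/5, q**3 + 12/5*q**2 + 13/5*q + 6/5}

f_1 = 4*p*q + 2*p + 2*q + 2, LT = p*q.
f_2 = -3/2*p**2*q + 3*p**2 - 2*p*q, LT = p**2*q.

S(f_1,f_2): lcm = p**2*q. S = 5/2*p**2 - 5/6*p*q + 1/2*p.
  leading term p**2: no divisor's leading term divides it; move 5/2*p**2 to the remainder.
  leading term p*q: subtract (-5/24)·f_1 from -5/6*p*q + 1/2*p → 11/12*p + 5/12*q + 5/12
  leading term p: no divisor's leading term divides it; move 11/12*p to the remainder.
  leading term q: no divisor's leading term divides it; move 5/12*q to the remainder.
  leading term 1: no divisor's leading term divides it; move 5/12 to the remainder.
  remainder 5/2*p**2 + 11/12*p + 5/12*q + 5/12 ≠ 0; add g_3 = 5/2*p**2 + 11/12*p + 5/12*q + 5/12 to the basis.

S(f_1,g_3): lcm = p**2*q. S = 1/2*p**2 + 2/15*p*q + 1/2*p - 1/6*q**2 - 1/6*q.
  leading term p**2: subtract (1/5)·g_3 from 1/2*p**2 + 2/15*p*q + 1/2*p - 1/6*q**2 - 1/6*q → 2/15*p*q + 19/60*p - 1/6*q**2 - 1/4*q - 1/12
  leading term p*q: subtract (1/30)·f_1 from 2/15*p*q + 19/60*p - 1/6*q**2 - 1/4*q - 1/12 → 1/4*p - 1/6*q**2 - 19/60*q - 3/20
  leading term p: no divisor's leading term divides it; move 1/4*p to the remainder.
  leading term q**2: no divisor's leading term divides it; move -1/6*q**2 to the remainder.
  leading term q: no divisor's leading term divides it; move -19/60*q to the remainder.
  leading term 1: no divisor's leading term divides it; move -3/20 to the remainder.
  remainder 1/4*p - 1/6*q**2 - 19/60*q - 3/20 ≠ 0; add g_4 = 1/4*p - 1/6*q**2 - 19/60*q - 3/20 to the basis.

S(f_1,g_4): lcm = p*q. S = 1/2*p + 2/3*q**3 + 19/15*q**2 + 11/10*q + 1/2.
  leading term p: subtract (2)·g_4 from 1/2*p + 2/3*q**3 + 19/15*q**2 + 11/10*q + 1/2 → 2/3*q**3 + 8/5*q**2 + 26/15*q + 4/5
  leading term q**3: no divisor's leading term divides it; move 2/3*q**3 to the remainder.
  leading term q**2: no divisor's leading term divides it; move 8/5*q**2 to the remainder.
  leading term q: no divisor's leading term divides it; move 26/15*q to the remainder.
  leading term 1: no divisor's leading term divides it; move 4/5 to the remainder.
  remainder 2/3*q**3 + 8/5*q**2 + 26/15*q + 4/5 ≠ 0; add g_5 = 2/3*q**3 + 8/5*q**2 + 26/15*q + 4/5 to the basis.

The other S-polynomials (S(f_2,g_3), S(f_2,g_4), S(g_3,g_4), S(f_1,g_5), S(f_2,g_5), S(g_3,g_5), S(g_4,g_5)) all reduce to 0 modulo the current basis, so we have a Gröbner basis.
Inter-reduce: drop elements whose leading term is divisible by another's, tail-reduce, and make monic.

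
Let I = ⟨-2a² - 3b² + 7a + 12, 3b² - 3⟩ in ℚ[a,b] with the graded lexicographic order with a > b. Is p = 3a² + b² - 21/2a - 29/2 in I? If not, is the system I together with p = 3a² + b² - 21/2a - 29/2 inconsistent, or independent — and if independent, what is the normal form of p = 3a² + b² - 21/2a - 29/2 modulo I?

First compute the reduced Gröbner basis of I by Buchberger's algorithm.
f_1 = -2a² - 3b² + 7a + 12, LT = a².
f_2 = 3b² - 3, LT = b².

The S-polynomials (S(f_1,f_2)) all reduce to 0 modulo the current basis, so we have a Gröbner basis.
Inter-reduce: drop elements whose leading term is divisible by another's, tail-reduce, and make monic.
Reduced Gröbner basis: {a² - 7/2a - 9/2, b² - 1}.
Label its elements g_1 = a² - 7/2a - 9/2, g_2 = b² - 1.

Reduce p = 3a² + b² - 21/2a - 29/2 modulo G:
  leading term a²: subtract (3)·g_1 from 3a² + b² - 21/2a - 29/2 → b² - 1
  leading term b²: subtract (1)·g_2 from b² - 1 → 0
  normal form = 0.
Since the normal form is 0, p ∈ I.

3a² + b² - 21/2a - 29/2 lies in I (it reduces to 0).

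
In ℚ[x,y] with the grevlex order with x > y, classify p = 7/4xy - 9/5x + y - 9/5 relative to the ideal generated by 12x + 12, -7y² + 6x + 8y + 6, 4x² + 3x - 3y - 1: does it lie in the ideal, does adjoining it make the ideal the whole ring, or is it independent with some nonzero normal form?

7/4xy - 9/5x + y - 9/5 lies in I (it reduces to 0).

First compute the reduced Gröbner basis of I by Buchberger's algorithm.
f_1 = 12x + 12, LT = x.
f_2 = -7y² + 6x + 8y + 6, LT = y².
f_3 = 4x² + 3x - 3y - 1, LT = x².

S(f_1,f_3): lcm = x². S = ¼x + ¾y + ¼.
  leading term x: subtract (1/48)·f_1 from ¼x + ¾y + ¼ → ¾y
  leading term y: no divisor's leading term divides it; move ¾y to the remainder.
  remainder ¾y ≠ 0; add h_4 = ¾y to the basis.

The other S-polynomials (S(f_1,f_2), S(f_2,f_3), S(f_1,h_4), S(f_2,h_4), S(f_3,h_4)) all reduce to 0 modulo the current basis, so we have a Gröbner basis.
Inter-reduce: drop elements whose leading term is divisible by another's, tail-reduce, and make monic.
Reduced Gröbner basis: {x + 1, y}.
Label its elements g_1 = x + 1, g_2 = y.

Reduce p = 7/4xy - 9/5x + y - 9/5 modulo G:
  leading term xy: subtract (7/4y)·g_1 from 7/4xy - 9/5x + y - 9/5 → -9/5x - ¾y - 9/5
  leading term x: subtract (-9/5)·g_1 from -9/5x - ¾y - 9/5 → -¾y
  leading term y: subtract (-¾)·g_2 from -¾y → 0
  normal form = 0.
Since the normal form is 0, p ∈ I.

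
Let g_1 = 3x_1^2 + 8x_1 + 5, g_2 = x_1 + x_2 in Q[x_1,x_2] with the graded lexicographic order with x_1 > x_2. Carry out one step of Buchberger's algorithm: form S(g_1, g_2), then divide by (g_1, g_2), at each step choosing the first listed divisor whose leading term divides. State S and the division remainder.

S(g_1, g_2) = -x_1x_2 + 8/3x_1 + 5/3; remainder on division = x_2^2 - 8/3x_2 + 5/3.

lcm(LM(g_1), LM(g_2)) = x_1^2.
S = (lcm/LT(g_1))·g_1 − (lcm/LT(g_2))·g_2 = -x_1x_2 + 8/3x_1 + 5/3.
Reduce S modulo (g_1, g_2) in that order:
  leading term x_1x_2: subtract (-x_2)·g_2 from -x_1x_2 + 8/3x_1 + 5/3 → x_2^2 + 8/3x_1 + 5/3
  leading term x_2^2: no divisor's leading term divides it; move x_2^2 to the remainder.
  leading term x_1: subtract (8/3)·g_2 from 8/3x_1 + 5/3 → -8/3x_2 + 5/3
  leading term x_2: no divisor's leading term divides it; move -8/3x_2 to the remainder.
  leading term 1: no divisor's leading term divides it; move 5/3 to the remainder.
The remainder x_2^2 - 8/3x_2 + 5/3 is nonzero, so it would be added as the next basis element.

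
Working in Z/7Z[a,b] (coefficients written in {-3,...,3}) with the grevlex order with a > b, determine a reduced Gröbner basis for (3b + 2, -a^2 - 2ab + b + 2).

f_1 = 3b + 2, LT = b.
f_2 = -a^2 - 2ab + b + 2, LT = a^2.

The S-polynomials (S(f_1,f_2)) all reduce to 0 modulo the current basis, so we have a Gröbner basis.

G = {a^2 + a + 1, b + 3}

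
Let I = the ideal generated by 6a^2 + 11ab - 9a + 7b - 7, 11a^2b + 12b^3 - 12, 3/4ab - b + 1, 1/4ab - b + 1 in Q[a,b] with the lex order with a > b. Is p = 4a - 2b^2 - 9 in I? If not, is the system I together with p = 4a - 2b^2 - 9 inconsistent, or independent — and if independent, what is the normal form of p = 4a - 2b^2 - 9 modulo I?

Adjoining 4a - 2b^2 - 9 makes the ideal the whole ring: the system is inconsistent.

First compute the reduced Gröbner basis of I by Buchberger's algorithm.
f_1 = 6a^2 + 11ab - 9a + 7b - 7, LT = a^2.
f_2 = 11a^2b + 12b^3 - 12, LT = a^2b.
f_3 = 3/4ab - b + 1, LT = ab.
f_4 = 1/4ab - b + 1, LT = ab.

S(f_1,f_2): lcm = a^2b. S = 11/6ab^2 - 3/2ab - 12/11b^3 + 7/6b^2 - 7/6b + 12/11.
  leading term ab^2: subtract (22/9b)·f_3 from 11/6ab^2 - 3/2ab - 12/11b^3 + 7/6b^2 - 7/6b + 12/11 → -3/2ab - 12/11b^3 + 65/18b^2 - 65/18b + 12/11
  leading term ab: subtract (-2)·f_3 from -3/2ab - 12/11b^3 + 65/18b^2 - 65/18b + 12/11 → -12/11b^3 + 65/18b^2 - 101/18b + 34/11
  leading term b^3: no divisor's leading term divides it; move -12/11b^3 to the remainder.
  leading term b^2: no divisor's leading term divides it; move 65/18b^2 to the remainder.
  leading term b: no divisor's leading term divides it; move -101/18b to the remainder.
  leading term 1: no divisor's leading term divides it; move 34/11 to the remainder.
  remainder -12/11b^3 + 65/18b^2 - 101/18b + 34/11 ≠ 0; add h_5 = -12/11b^3 + 65/18b^2 - 101/18b + 34/11 to the basis.

S(f_1,f_3): lcm = a^2b. S = 11/6ab^2 - 1/6ab - 4/3a + 7/6b^2 - 7/6b.
  leading term ab^2: subtract (22/9b)·f_3 from 11/6ab^2 - 1/6ab - 4/3a + 7/6b^2 - 7/6b → -1/6ab - 4/3a + 65/18b^2 - 65/18b
  leading term ab: subtract (-2/9)·f_3 from -1/6ab - 4/3a + 65/18b^2 - 65/18b → -4/3a + 65/18b^2 - 23/6b + 2/9
  leading term a: no divisor's leading term divides it; move -4/3a to the remainder.
  leading term b^2: no divisor's leading term divides it; move 65/18b^2 to the remainder.
  leading term b: no divisor's leading term divides it; move -23/6b to the remainder.
  leading term 1: no divisor's leading term divides it; move 2/9 to the remainder.
  remainder -4/3a + 65/18b^2 - 23/6b + 2/9 ≠ 0; add h_6 = -4/3a + 65/18b^2 - 23/6b + 2/9 to the basis.

S(f_1,f_4): lcm = a^2b. S = 11/6ab^2 + 5/2ab - 4a + 7/6b^2 - 7/6b.
  leading term ab^2: subtract (22/9b)·f_3 from 11/6ab^2 + 5/2ab - 4a + 7/6b^2 - 7/6b → 5/2ab - 4a + 65/18b^2 - 65/18b
  leading term ab: subtract (10/3)·f_3 from 5/2ab - 4a + 65/18b^2 - 65/18b → -4a + 65/18b^2 - 5/18b - 10/3
  leading term a: subtract (3)·h_6 from -4a + 65/18b^2 - 5/18b - 10/3 → -65/9b^2 + 101/9b - 4
  leading term b^2: no divisor's leading term divides it; move -65/9b^2 to the remainder.
  leading term b: no divisor's leading term divides it; move 101/9b to the remainder.
  leading term 1: no divisor's leading term divides it; move -4 to the remainder.
  remainder -65/9b^2 + 101/9b - 4 ≠ 0; add h_7 = -65/9b^2 + 101/9b - 4 to the basis.

S(f_3,f_4): lcm = ab. S = 8/3b - 8/3.
  leading term b: no divisor's leading term divides it; move 8/3b to the remainder.
  leading term 1: no divisor's leading term divides it; move -8/3 to the remainder.
  remainder 8/3b - 8/3 ≠ 0; add h_8 = 8/3b - 8/3 to the basis.

The other S-polynomials (S(f_2,f_3), S(f_2,f_4), S(f_1,h_5), S(f_2,h_5), S(f_3,h_5), S(f_4,h_5), S(f_1,h_6), S(f_2,h_6), S(f_3,h_6), S(f_4,h_6), S(h_5,h_6), S(f_1,h_7), S(f_2,h_7), S(f_3,h_7), S(f_4,h_7), S(h_5,h_7), S(h_6,h_7), S(f_1,h_8), S(f_2,h_8), S(f_3,h_8), S(f_4,h_8), S(h_5,h_8), S(h_6,h_8), S(h_7,h_8)) all reduce to 0 modulo the current basis, so we have a Gröbner basis.
Inter-reduce: drop elements whose leading term is divisible by another's, tail-reduce, and make monic.
Reduced Gröbner basis: {a, b - 1}.
Label its elements g_1 = a, g_2 = b - 1.

Reduce p = 4a - 2b^2 - 9 modulo G:
  leading term a: subtract (4)·g_1 from 4a - 2b^2 - 9 → -2b^2 - 9
  leading term b^2: subtract (-2b)·g_2 from -2b^2 - 9 → -2b - 9
  leading term b: subtract (-2)·g_2 from -2b - 9 → -11
  leading term 1: no divisor's leading term divides it; move -11 to the remainder.
  normal form = -11.
The normal form is nonzero, so p ∉ I. Since p minus its normal form lies in I, I + (p) = I + (r) where r = -11; decide whether this ideal is the whole ring.
Here r = -11 is a nonzero constant, hence a unit: 1 ∈ I + (p), the Gröbner basis of I + (p) is {1}, and the enlarged system has no common solution — adjoining p is inconsistent.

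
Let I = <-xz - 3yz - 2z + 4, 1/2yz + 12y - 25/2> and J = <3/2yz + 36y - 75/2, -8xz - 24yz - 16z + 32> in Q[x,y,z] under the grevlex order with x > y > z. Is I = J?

Equality of ideals is decidable: compute both reduced Gröbner bases (unique for the ordering) and check whether they agree.
Buchberger on the first generating set:
f_1 = -xz - 3yz - 2z + 4, LT = xz.
f_2 = 1/2yz + 12y - 25/2, LT = yz.

S(f_1,f_2): lcm = xyz. S = 3y^2z - 24xy + 2yz + 25x - 4y.
  leading term y^2z: subtract (6y)·f_2 from 3y^2z - 24xy + 2yz + 25x - 4y → -24xy - 72y^2 + 2yz + 25x + 71y
  leading term xy: no divisor's leading term divides it; move -24xy to the remainder.
  leading term y^2: no divisor's leading term divides it; move -72y^2 to the remainder.
  leading term yz: subtract (4)·f_2 from 2yz + 25x + 71y → 25x + 23y + 50
  leading term x: no divisor's leading term divides it; move 25x to the remainder.
  leading term y: no divisor's leading term divides it; move 23y to the remainder.
  leading term 1: no divisor's leading term divides it; move 50 to the remainder.
  remainder -24xy - 72y^2 + 25x + 23y + 50 ≠ 0; add g_3 = -24xy - 72y^2 + 25x + 23y + 50 to the basis.

The other S-polynomials (S(f_1,g_3), S(f_2,g_3)) all reduce to 0 modulo the current basis, so we have a Gröbner basis.
Inter-reduce: drop elements whose leading term is divisible by another's, tail-reduce, and make monic.
Reduced Gröbner basis: {xy + 3y^2 - 25/24x - 23/24y - 25/12, xz - 72y + 2z + 71, yz + 24y - 25}.

Buchberger on the second generating set:
h_1 = 3/2yz + 36y - 75/2, LT = yz.
h_2 = -8xz - 24yz - 16z + 32, LT = xz.

S(h_1,h_2): lcm = xyz. S = -3y^2z + 24xy - 2yz - 25x + 4y.
  leading term y^2z: subtract (-2y)·h_1 from -3y^2z + 24xy - 2yz - 25x + 4y → 24xy + 72y^2 - 2yz - 25x - 71y
  leading term xy: no divisor's leading term divides it; move 24xy to the remainder.
  leading term y^2: no divisor's leading term divides it; move 72y^2 to the remainder.
  leading term yz: subtract (-4/3)·h_1 from -2yz - 25x - 71y → -25x - 23y - 50
  leading term x: no divisor's leading term divides it; move -25x to the remainder.
  leading term y: no divisor's leading term divides it; move -23y to the remainder.
  leading term 1: no divisor's leading term divides it; move -50 to the remainder.
  remainder 24xy + 72y^2 - 25x - 23y - 50 ≠ 0; add k_3 = 24xy + 72y^2 - 25x - 23y - 50 to the basis.

The other S-polynomials (S(h_1,k_3), S(h_2,k_3)) all reduce to 0 modulo the current basis, so we have a Gröbner basis.
Inter-reduce: drop elements whose leading term is divisible by another's, tail-reduce, and make monic.
Reduced Gröbner basis: {xy + 3y^2 - 25/24x - 23/24y - 25/12, xz - 72y + 2z + 71, yz + 24y - 25}.

Same reduced basis, so the two generating sets span the same ideal.
The choice of monomial ordering does not affect the verdict — as long as both bases are computed under the same ordering, their equality decides ideal equality.

Yes, the ideals are equal.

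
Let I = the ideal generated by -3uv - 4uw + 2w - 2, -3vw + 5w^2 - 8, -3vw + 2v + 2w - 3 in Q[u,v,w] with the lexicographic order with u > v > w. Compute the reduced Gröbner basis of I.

G = {u - 10/7w^2 + 2w - 4/7, v - 5/2w^2 + w + 5/2, w^3 - 16/15w^2 - w + 16/15}

f_1 = -3uv - 4uw + 2w - 2, LT = uv.
f_2 = -3vw + 5w^2 - 8, LT = vw.
f_3 = -3vw + 2v + 2w - 3, LT = vw.

S(f_1,f_2): lcm = uvw. S = 3uw^2 - 8/3u - 2/3w^2 + 2/3w.
  reduce S modulo (f_1, f_2, f_3):
  remainder 3uw^2 - 8/3u - 2/3w^2 + 2/3w ≠ 0; add g_4 = 3uw^2 - 8/3u - 2/3w^2 + 2/3w to the basis.

S(f_1,f_3): lcm = uvw. S = 2/3uv + 4/3uw^2 + 2/3uw - u - 2/3w^2 + 2/3w.
  reduce S modulo (f_1, f_2, f_3, g_4):
  remainder -2/9uw + 5/27u - 10/27w^2 + 22/27w - 4/9 ≠ 0; add g_5 = -2/9uw + 5/27u - 10/27w^2 + 22/27w - 4/9 to the basis.

S(f_2,f_3): lcm = vw. S = 2/3v - 5/3w^2 + 2/3w + 5/3.
  reduce S modulo (f_1, f_2, f_3, g_4, g_5):
  remainder 2/3v - 5/3w^2 + 2/3w + 5/3 ≠ 0; add g_6 = 2/3v - 5/3w^2 + 2/3w + 5/3 to the basis.

S(f_3,g_4): lcm = uvw^2. S = -2/3uvw + 8/9uv - 2/3uw^2 + uw + 2/9vw^2 - 2/9vw.
  reduce S modulo (f_1, f_2, f_3, g_4, g_5, g_6):
  remainder 7/162u + 10/27w^3 - 37/81w^2 - 23/81w + 10/27 ≠ 0; add g_7 = 7/162u + 10/27w^3 - 37/81w^2 - 23/81w + 10/27 to the basis.

S(f_1,g_5): lcm = uvw. S = 5/6uv + 4/3uw^2 - 5/3vw^2 + 11/3vw - 2v - 2/3w^2 + 2/3w.
  reduce S modulo (f_1, f_2, f_3, g_4, g_5, g_6, g_7):
  remainder -5w^3 + 16/3w^2 + 5w - 16/3 ≠ 0; add g_8 = -5w^3 + 16/3w^2 + 5w - 16/3 to the basis.

The other S-polynomials (S(f_1,g_4), S(f_2,g_4), S(f_2,g_5), S(f_3,g_5), S(g_4,g_5), S(f_1,g_6), S(f_2,g_6), S(f_3,g_6), S(g_4,g_6), S(g_5,g_6), S(f_1,g_7), S(f_2,g_7), S(f_3,g_7), S(g_4,g_7), S(g_5,g_7), S(g_6,g_7), S(f_1,g_8), S(f_2,g_8), S(f_3,g_8), S(g_4,g_8), S(g_5,g_8), S(g_6,g_8), S(g_7,g_8)) all reduce to 0 modulo the current basis, so we have a Gröbner basis.
Inter-reduce: drop elements whose leading term is divisible by another's, tail-reduce, and make monic.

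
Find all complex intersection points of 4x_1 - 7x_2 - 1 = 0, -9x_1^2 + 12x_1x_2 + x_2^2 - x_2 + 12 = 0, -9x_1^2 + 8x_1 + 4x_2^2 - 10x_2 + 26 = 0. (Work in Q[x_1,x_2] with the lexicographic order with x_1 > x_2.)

Compute a lex Gröbner basis by Buchberger's algorithm.
f_1 = 4x_1 - 7x_2 - 1, LT = x_1.
f_2 = -9x_1^2 + 12x_1x_2 + x_2^2 - x_2 + 12, LT = x_1^2.
f_3 = -9x_1^2 + 8x_1 + 4x_2^2 - 10x_2 + 26, LT = x_1^2.

S(f_1,f_2): lcm = x_1^2. S = -5/12x_1x_2 - 1/4x_1 + 1/9x_2^2 - 1/9x_2 + 4/3.
  leading term x_1x_2: subtract (-5/48x_2)·f_1 from -5/12x_1x_2 - 1/4x_1 + 1/9x_2^2 - 1/9x_2 + 4/3 → -1/4x_1 - 89/144x_2^2 - 31/144x_2 + 4/3
  leading term x_1: subtract (-1/16)·f_1 from -1/4x_1 - 89/144x_2^2 - 31/144x_2 + 4/3 → -89/144x_2^2 - 47/72x_2 + 61/48
  leading term x_2^2: no divisor's leading term divides it; move -89/144x_2^2 to the remainder.
  leading term x_2: no divisor's leading term divides it; move -47/72x_2 to the remainder.
  leading term 1: no divisor's leading term divides it; move 61/48 to the remainder.
  remainder -89/144x_2^2 - 47/72x_2 + 61/48 ≠ 0; add h_4 = -89/144x_2^2 - 47/72x_2 + 61/48 to the basis.

S(f_1,f_3): lcm = x_1^2. S = -7/4x_1x_2 + 23/36x_1 + 4/9x_2^2 - 10/9x_2 + 26/9.
  leading term x_1x_2: subtract (-7/16x_2)·f_1 from -7/4x_1x_2 + 23/36x_1 + 4/9x_2^2 - 10/9x_2 + 26/9 → 23/36x_1 - 377/144x_2^2 - 223/144x_2 + 26/9
  leading term x_1: subtract (23/144)·f_1 from 23/36x_1 - 377/144x_2^2 - 223/144x_2 + 26/9 → -377/144x_2^2 - 31/72x_2 + 439/144
  leading term x_2^2: subtract (377/89)·h_4 from -377/144x_2^2 - 31/72x_2 + 439/144 → 1870/801x_2 - 1870/801
  leading term x_2: no divisor's leading term divides it; move 1870/801x_2 to the remainder.
  leading term 1: no divisor's leading term divides it; move -1870/801 to the remainder.
  remainder 1870/801x_2 - 1870/801 ≠ 0; add h_5 = 1870/801x_2 - 1870/801 to the basis.

The other S-polynomials (S(f_2,f_3), S(f_1,h_4), S(f_2,h_4), S(f_3,h_4), S(f_1,h_5), S(f_2,h_5), S(f_3,h_5), S(h_4,h_5)) all reduce to 0 modulo the current basis, so we have a Gröbner basis.
Inter-reduce: drop elements whose leading term is divisible by another's, tail-reduce, and make monic.
Reduced Gröbner basis: {x_1 - 2, x_2 - 1}.

From the last basis element, x_2 - 1 = 0, so x_2 takes values in {1}. Each choice, substituted upward through the basis, yields the corresponding point(s) of the solution set.
  x_2 = 1: the earlier basis element becomes x_1 - 2 = 0, giving x_1 = 2 — point (2, 1).
Check: every point annihilates each of the original generators.

{(2, 1)}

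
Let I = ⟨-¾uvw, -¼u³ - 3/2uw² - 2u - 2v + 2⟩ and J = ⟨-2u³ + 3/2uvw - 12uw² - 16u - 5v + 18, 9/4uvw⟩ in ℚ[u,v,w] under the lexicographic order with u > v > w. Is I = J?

Two ideals are equal iff their reduced Gröbner bases coincide (the reduced basis is unique for a fixed ordering).
Buchberger on the first generating set:
f_1 = -¾uvw, LT = uvw.
f_2 = -¼u³ - 3/2uw² - 2u - 2v + 2, LT = u³.

S(f_1,f_2): lcm = u³vw. S = -6uvw³ - 8uvw - 8v²w + 8vw.
  leading term uvw³: subtract (8w²)·f_1 from -6uvw³ - 8uvw - 8v²w + 8vw → -8uvw - 8v²w + 8vw
  leading term uvw: subtract (32/3)·f_1 from -8uvw - 8v²w + 8vw → -8v²w + 8vw
  leading term v²w: no divisor's leading term divides it; move -8v²w to the remainder.
  leading term vw: no divisor's leading term divides it; move 8vw to the remainder.
  remainder -8v²w + 8vw ≠ 0; add g_3 = -8v²w + 8vw to the basis.

The other S-polynomials (S(f_1,g_3), S(f_2,g_3)) all reduce to 0 modulo the current basis, so we have a Gröbner basis.
Inter-reduce: drop elements whose leading term is divisible by another's, tail-reduce, and make monic.
Reduced Gröbner basis: {u³ + 6uw² + 8u + 8v - 8, uvw, v²w - vw}.

Buchberger on the second generating set:
h_1 = -2u³ + 3/2uvw - 12uw² - 16u - 5v + 18, LT = u³.
h_2 = 9/4uvw, LT = uvw.

S(h_1,h_2): lcm = u³vw. S = -¾uv²w² + 6uvw³ + 8uvw + 5/2v²w - 9vw.
  leading term uv²w²: subtract (-⅓vw)·h_2 from -¾uv²w² + 6uvw³ + 8uvw + 5/2v²w - 9vw → 6uvw³ + 8uvw + 5/2v²w - 9vw
  leading term uvw³: subtract (8/3w²)·h_2 from 6uvw³ + 8uvw + 5/2v²w - 9vw → 8uvw + 5/2v²w - 9vw
  leading term uvw: subtract (32/9)·h_2 from 8uvw + 5/2v²w - 9vw → 5/2v²w - 9vw
  leading term v²w: no divisor's leading term divides it; move 5/2v²w to the remainder.
  leading term vw: no divisor's leading term divides it; move -9vw to the remainder.
  remainder 5/2v²w - 9vw ≠ 0; add k_3 = 5/2v²w - 9vw to the basis.

The other S-polynomials (S(h_1,k_3), S(h_2,k_3)) all reduce to 0 modulo the current basis, so we have a Gröbner basis.
Inter-reduce: drop elements whose leading term is divisible by another's, tail-reduce, and make monic.
Reduced Gröbner basis: {u³ + 6uw² + 8u + 5/2v - 9, uvw, v²w - 18/5vw}.

These differ, so the ideals are not equal.

No, the ideals differ.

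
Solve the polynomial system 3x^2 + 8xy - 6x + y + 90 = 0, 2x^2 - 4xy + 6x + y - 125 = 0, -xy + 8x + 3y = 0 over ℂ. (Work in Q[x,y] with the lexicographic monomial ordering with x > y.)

Compute a lex Gröbner basis by Buchberger's algorithm.
f_1 = 3x^2 + 8xy - 6x + y + 90, LT = x^2.
f_2 = 2x^2 - 4xy + 6x + y - 125, LT = x^2.
f_3 = -xy + 8x + 3y, LT = xy.

S(f_1,f_2): lcm = x^2. S = 14/3xy - 5x - 1/6y + 185/2.
  leading term xy: subtract (-14/3)·f_3 from 14/3xy - 5x - 1/6y + 185/2 → 97/3x + 83/6y + 185/2
  leading term x: no divisor's leading term divides it; move 97/3x to the remainder.
  leading term y: no divisor's leading term divides it; move 83/6y to the remainder.
  leading term 1: no divisor's leading term divides it; move 185/2 to the remainder.
  remainder 97/3x + 83/6y + 185/2 ≠ 0; add h_4 = 97/3x + 83/6y + 185/2 to the basis.

S(f_1,f_3): lcm = x^2y. S = 8x^2 + 8/3xy^2 + xy + 1/3y^2 + 30y.
  leading term x^2: subtract (8/3)·f_1 from 8x^2 + 8/3xy^2 + xy + 1/3y^2 + 30y → 8/3xy^2 - 61/3xy + 16x + 1/3y^2 + 82/3y - 240
  leading term xy^2: subtract (-8/3y)·f_3 from 8/3xy^2 - 61/3xy + 16x + 1/3y^2 + 82/3y - 240 → xy + 16x + 25/3y^2 + 82/3y - 240
  leading term xy: subtract (-1)·f_3 from xy + 16x + 25/3y^2 + 82/3y - 240 → 24x + 25/3y^2 + 91/3y - 240
  leading term x: subtract (72/97)·h_4 from 24x + 25/3y^2 + 91/3y - 240 → 25/3y^2 + 5839/291y - 29940/97
  leading term y^2: no divisor's leading term divides it; move 25/3y^2 to the remainder.
  leading term y: no divisor's leading term divides it; move 5839/291y to the remainder.
  leading term 1: no divisor's leading term divides it; move -29940/97 to the remainder.
  remainder 25/3y^2 + 5839/291y - 29940/97 ≠ 0; add h_5 = 25/3y^2 + 5839/291y - 29940/97 to the basis.

S(f_2,f_3): lcm = x^2y. S = 8x^2 - 2xy^2 + 6xy + 1/2y^2 - 125/2y.
  leading term x^2: subtract (8/3)·f_1 from 8x^2 - 2xy^2 + 6xy + 1/2y^2 - 125/2y → -2xy^2 - 46/3xy + 16x + 1/2y^2 - 391/6y - 240
  leading term xy^2: subtract (2y)·f_3 from -2xy^2 - 46/3xy + 16x + 1/2y^2 - 391/6y - 240 → -94/3xy + 16x - 11/2y^2 - 391/6y - 240
  leading term xy: subtract (94/3)·f_3 from -94/3xy + 16x - 11/2y^2 - 391/6y - 240 → -704/3x - 11/2y^2 - 955/6y - 240
  leading term x: subtract (-704/97)·h_4 from -704/3x - 11/2y^2 - 955/6y - 240 → -11/2y^2 - 11401/194y + 41840/97
  leading term y^2: subtract (-33/50)·h_5 from -11/2y^2 - 11401/194y + 41840/97 → -110398/2425y + 110398/485
  leading term y: no divisor's leading term divides it; move -110398/2425y to the remainder.
  leading term 1: no divisor's leading term divides it; move 110398/485 to the remainder.
  remainder -110398/2425y + 110398/485 ≠ 0; add h_6 = -110398/2425y + 110398/485 to the basis.

The other S-polynomials (S(f_1,h_4), S(f_2,h_4), S(f_3,h_4), S(f_1,h_5), S(f_2,h_5), S(f_3,h_5), S(h_4,h_5), S(f_1,h_6), S(f_2,h_6), S(f_3,h_6), S(h_4,h_6), S(h_5,h_6)) all reduce to 0 modulo the current basis, so we have a Gröbner basis.
Inter-reduce: drop elements whose leading term is divisible by another's, tail-reduce, and make monic.
Reduced Gröbner basis: {x + 5, y - 5}.

The lex basis is triangular: the last element involves only y. Solving y - 5 = 0 gives y ∈ {5}; substituting each value into the earlier elements determines the remaining variables.
  y = 5: the earlier basis element becomes x + 5 = 0, giving x = -5 — point (-5, 5).
Each listed point satisfies every original equation (direct substitution).
Zero-dimensionality of the ideal guarantees finitely many solutions over ℂ.

{(-5, 5)}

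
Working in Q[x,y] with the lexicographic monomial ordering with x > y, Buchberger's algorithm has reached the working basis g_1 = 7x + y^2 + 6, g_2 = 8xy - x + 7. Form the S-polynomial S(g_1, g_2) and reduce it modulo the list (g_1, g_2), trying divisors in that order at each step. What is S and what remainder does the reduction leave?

S(g_1, g_2) = 1/8x + 1/7y^3 + 6/7y - 7/8; remainder on division = 1/7y^3 - 1/56y^2 + 6/7y - 55/56.

lcm(LM(g_1), LM(g_2)) = xy.
S = (lcm/LT(g_1))·g_1 − (lcm/LT(g_2))·g_2 = 1/8x + 1/7y^3 + 6/7y - 7/8.
Reduce S modulo (g_1, g_2) in that order:
  leading term x: subtract (1/56)·g_1 from 1/8x + 1/7y^3 + 6/7y - 7/8 → 1/7y^3 - 1/56y^2 + 6/7y - 55/56
  leading term y^3: no divisor's leading term divides it; move 1/7y^3 to the remainder.
  leading term y^2: no divisor's leading term divides it; move -1/56y^2 to the remainder.
  leading term y: no divisor's leading term divides it; move 6/7y to the remainder.
  leading term 1: no divisor's leading term divides it; move -55/56 to the remainder.
The remainder 1/7y^3 - 1/56y^2 + 6/7y - 55/56 is nonzero, so it would be added as the next basis element.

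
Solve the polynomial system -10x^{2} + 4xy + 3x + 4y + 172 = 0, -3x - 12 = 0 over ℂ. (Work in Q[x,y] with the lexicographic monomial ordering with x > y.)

{(-4, 0)}

Compute a lex Gröbner basis by Buchberger's algorithm.
f_1 = -10x^{2} + 4xy + 3x + 4y + 172, LT = x^{2}.
f_2 = -3x - 12, LT = x.

S(f_1,f_2): lcm = x^{2}. S = -\tfrac{2}{5}xy - \tfrac{43}{10}x - \tfrac{2}{5}y - \tfrac{86}{5}.
  leading term xy: subtract (\tfrac{2}{15}y)·f_2 from -\tfrac{2}{5}xy - \tfrac{43}{10}x - \tfrac{2}{5}y - \tfrac{86}{5} → -\tfrac{43}{10}x + \tfrac{6}{5}y - \tfrac{86}{5}
  leading term x: subtract (\tfrac{43}{30})·f_2 from -\tfrac{43}{10}x + \tfrac{6}{5}y - \tfrac{86}{5} → \tfrac{6}{5}y
  leading term y: no divisor's leading term divides it; move \tfrac{6}{5}y to the remainder.
  remainder \tfrac{6}{5}y ≠ 0; add h_3 = \tfrac{6}{5}y to the basis.

The other S-polynomials (S(f_1,h_3), S(f_2,h_3)) all reduce to 0 modulo the current basis, so we have a Gröbner basis.
Inter-reduce: drop elements whose leading term is divisible by another's, tail-reduce, and make monic.
Reduced Gröbner basis: {x + 4, y}.

From the last basis element, y = 0, so y takes values in {0}. Each choice, substituted upward through the basis, yields the corresponding point(s) of the solution set.
  y = 0: the earlier basis element becomes x + 4 = 0, giving x = -4 — point (-4, 0).
Each listed point satisfies every original equation (direct substitution).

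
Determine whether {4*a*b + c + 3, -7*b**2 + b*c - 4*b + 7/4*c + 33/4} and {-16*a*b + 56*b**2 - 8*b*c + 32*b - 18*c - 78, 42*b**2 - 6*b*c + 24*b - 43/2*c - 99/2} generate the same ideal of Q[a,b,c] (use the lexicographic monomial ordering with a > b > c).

No, the ideals differ.

Since reduced Gröbner bases are canonical representatives of ideals under a given ordering, it suffices to compute and compare them.
Buchberger on the first generating set:
f_1 = 4*a*b + c + 3, LT = a*b.
f_2 = -7*b**2 + b*c - 4*b + 7/4*c + 33/4, LT = b**2.

S(f_1,f_2): lcm = a*b**2. S = 1/7*a*b*c - 4/7*a*b + 1/4*a*c + 33/28*a + 1/4*b*c + 3/4*b.
  leading term a*b*c: subtract (1/28*c)·f_1 from 1/7*a*b*c - 4/7*a*b + 1/4*a*c + 33/28*a + 1/4*b*c + 3/4*b → -4/7*a*b + 1/4*a*c + 33/28*a + 1/4*b*c + 3/4*b - 1/28*c**2 - 3/28*c
  leading term a*b: subtract (-1/7)·f_1 from -4/7*a*b + 1/4*a*c + 33/28*a + 1/4*b*c + 3/4*b - 1/28*c**2 - 3/28*c → 1/4*a*c + 33/28*a + 1/4*b*c + 3/4*b - 1/28*c**2 + 1/28*c + 3/7
  leading term a*c: no divisor's leading term divides it; move 1/4*a*c to the remainder.
  leading term a: no divisor's leading term divides it; move 33/28*a to the remainder.
  leading term b*c: no divisor's leading term divides it; move 1/4*b*c to the remainder.
  leading term b: no divisor's leading term divides it; move 3/4*b to the remainder.
  leading term c**2: no divisor's leading term divides it; move -1/28*c**2 to the remainder.
  leading term c: no divisor's leading term divides it; move 1/28*c to the remainder.
  leading term 1: no divisor's leading term divides it; move 3/7 to the remainder.
  remainder 1/4*a*c + 33/28*a + 1/4*b*c + 3/4*b - 1/28*c**2 + 1/28*c + 3/7 ≠ 0; add g_3 = 1/4*a*c + 33/28*a + 1/4*b*c + 3/4*b - 1/28*c**2 + 1/28*c + 3/7 to the basis.

The other S-polynomials (S(f_1,g_3), S(f_2,g_3)) all reduce to 0 modulo the current basis, so we have a Gröbner basis.
Inter-reduce: drop elements whose leading term is divisible by another's, tail-reduce, and make monic.
Reduced Gröbner basis: {a*b + 1/4*c + 3/4, a*c + 33/7*a + b*c + 3*b - 1/7*c**2 + 1/7*c + 12/7, b**2 - 1/7*b*c + 4/7*b - 1/4*c - 33/28}.

Buchberger on the second generating set:
h_1 = -16*a*b + 56*b**2 - 8*b*c + 32*b - 18*c - 78, LT = a*b.
h_2 = 42*b**2 - 6*b*c + 24*b - 43/2*c - 99/2, LT = b**2.

S(h_1,h_2): lcm = a*b**2. S = 1/7*a*b*c - 4/7*a*b + 43/84*a*c + 33/28*a - 7/2*b**3 + 1/2*b**2*c - 2*b**2 + 9/8*b*c + 39/8*b.
  leading term a*b*c: subtract (-1/112*c)·h_1 from 1/7*a*b*c - 4/7*a*b + 43/84*a*c + 33/28*a - 7/2*b**3 + 1/2*b**2*c - 2*b**2 + 9/8*b*c + 39/8*b → -4/7*a*b + 43/84*a*c + 33/28*a - 7/2*b**3 + b**2*c - 2*b**2 - 1/14*b*c**2 + 79/56*b*c + 39/8*b - 9/56*c**2 - 39/56*c
  leading term a*b: subtract (1/28)·h_1 from -4/7*a*b + 43/84*a*c + 33/28*a - 7/2*b**3 + b**2*c - 2*b**2 - 1/14*b*c**2 + 79/56*b*c + 39/8*b - 9/56*c**2 - 39/56*c → 43/84*a*c + 33/28*a - 7/2*b**3 + b**2*c - 4*b**2 - 1/14*b*c**2 + 95/56*b*c + 209/56*b - 9/56*c**2 - 3/56*c + 39/14
  leading term a*c: no divisor's leading term divides it; move 43/84*a*c to the remainder.
  leading term a: no divisor's leading term divides it; move 33/28*a to the remainder.
  leading term b**3: subtract (-1/12*b)·h_2 from -7/2*b**3 + b**2*c - 4*b**2 - 1/14*b*c**2 + 95/56*b*c + 209/56*b - 9/56*c**2 - 3/56*c + 39/14 → 1/2*b**2*c - 2*b**2 - 1/14*b*c**2 - 2/21*b*c - 11/28*b - 9/56*c**2 - 3/56*c + 39/14
  leading term b**2*c: subtract (1/84*c)·h_2 from 1/2*b**2*c - 2*b**2 - 1/14*b*c**2 - 2/21*b*c - 11/28*b - 9/56*c**2 - 3/56*c + 39/14 → -2*b**2 - 8/21*b*c - 11/28*b + 2/21*c**2 + 15/28*c + 39/14
  leading term b**2: subtract (-1/21)·h_2 from -2*b**2 - 8/21*b*c - 11/28*b + 2/21*c**2 + 15/28*c + 39/14 → -2/3*b*c + 3/4*b + 2/21*c**2 - 41/84*c + 3/7
  leading term b*c: no divisor's leading term divides it; move -2/3*b*c to the remainder.
  leading term b: no divisor's leading term divides it; move 3/4*b to the remainder.
  leading term c**2: no divisor's leading term divides it; move 2/21*c**2 to the remainder.
  leading term c: no divisor's leading term divides it; move -41/84*c to the remainder.
  leading term 1: no divisor's leading term divides it; move 3/7 to the remainder.
  remainder 43/84*a*c + 33/28*a - 2/3*b*c + 3/4*b + 2/21*c**2 - 41/84*c + 3/7 ≠ 0; add k_3 = 43/84*a*c + 33/28*a - 2/3*b*c + 3/4*b + 2/21*c**2 - 41/84*c + 3/7 to the basis.

The other S-polynomials (S(h_1,k_3), S(h_2,k_3)) all reduce to 0 modulo the current basis, so we have a Gröbner basis.
Inter-reduce: drop elements whose leading term is divisible by another's, tail-reduce, and make monic.
Reduced Gröbner basis: {a*b - 2/3*c + 3/4, a*c + 99/43*a - 56/43*b*c + 63/43*b + 8/43*c**2 - 41/43*c + 36/43, b**2 - 1/7*b*c + 4/7*b - 43/84*c - 33/28}.

These differ, so the ideals are not equal.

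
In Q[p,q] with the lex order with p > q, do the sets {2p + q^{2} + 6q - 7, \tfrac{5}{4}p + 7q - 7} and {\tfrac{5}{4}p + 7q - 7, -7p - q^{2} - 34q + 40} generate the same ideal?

No, the ideals differ.

Two ideals are equal iff their reduced Gröbner bases coincide (the reduced basis is unique for a fixed ordering).
Buchberger on the first generating set:
f_1 = 2p + q^{2} + 6q - 7, LT = p.
f_2 = \tfrac{5}{4}p + 7q - 7, LT = p.

S(f_1,f_2): lcm = p. S = \tfrac{1}{2}q^{2} - \tfrac{13}{5}q + \tfrac{21}{10}.
  reduce S modulo (f_1, f_2):
  remainder \tfrac{1}{2}q^{2} - \tfrac{13}{5}q + \tfrac{21}{10} ≠ 0; add g_3 = \tfrac{1}{2}q^{2} - \tfrac{13}{5}q + \tfrac{21}{10} to the basis.

The other S-polynomials (S(f_1,g_3), S(f_2,g_3)) all reduce to 0 modulo the current basis, so we have a Gröbner basis.
Inter-reduce: drop elements whose leading term is divisible by another's, tail-reduce, and make monic.
Reduced Gröbner basis: {p + \tfrac{28}{5}q - \tfrac{28}{5}, q^{2} - \tfrac{26}{5}q + \tfrac{21}{5}}.

Buchberger on the second generating set:
h_1 = \tfrac{5}{4}p + 7q - 7, LT = p.
h_2 = -7p - q^{2} - 34q + 40, LT = p.

S(h_1,h_2): lcm = p. S = -\tfrac{1}{7}q^{2} + \tfrac{26}{35}q + \tfrac{4}{35}.
  reduce S modulo (h_1, h_2):
  remainder -\tfrac{1}{7}q^{2} + \tfrac{26}{35}q + \tfrac{4}{35} ≠ 0; add k_3 = -\tfrac{1}{7}q^{2} + \tfrac{26}{35}q + \tfrac{4}{35} to the basis.

The other S-polynomials (S(h_1,k_3), S(h_2,k_3)) all reduce to 0 modulo the current basis, so we have a Gröbner basis.
Inter-reduce: drop elements whose leading term is divisible by another's, tail-reduce, and make monic.
Reduced Gröbner basis: {p + \tfrac{28}{5}q - \tfrac{28}{5}, q^{2} - \tfrac{26}{5}q - \tfrac{4}{5}}.

These differ, so the ideals are not equal.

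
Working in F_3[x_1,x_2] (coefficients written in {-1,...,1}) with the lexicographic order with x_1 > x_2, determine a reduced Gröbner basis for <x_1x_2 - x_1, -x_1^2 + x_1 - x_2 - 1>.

f_1 = x_1x_2 - x_1, LT = x_1x_2.
f_2 = -x_1^2 + x_1 - x_2 - 1, LT = x_1^2.

S(f_1,f_2): lcm = x_1^2x_2. S = -x_1^2 + x_1x_2 - x_2^2 - x_2.
  leading term x_1^2: subtract (1)·f_2 from -x_1^2 + x_1x_2 - x_2^2 - x_2 → x_1x_2 - x_1 - x_2^2 + 1
  leading term x_1x_2: subtract (1)·f_1 from x_1x_2 - x_1 - x_2^2 + 1 → -x_2^2 + 1
  leading term x_2^2: no divisor's leading term divides it; move -x_2^2 to the remainder.
  leading term 1: no divisor's leading term divides it; move 1 to the remainder.
  remainder -x_2^2 + 1 ≠ 0; add g_3 = -x_2^2 + 1 to the basis.

S(f_1,g_3): lcm = x_1x_2^2. S = -x_1x_2 + x_1.
  leading term x_1x_2: subtract (-1)·f_1 from -x_1x_2 + x_1 → 0
  remainder 0.

S(f_2,g_3): leading monomials are coprime, so the S-polynomial reduces to 0 (Buchberger's first criterion).
Every S-polynomial of the final basis reduces to 0, so we have a Gröbner basis.

G = {x_1^2 - x_1 + x_2 + 1, x_1x_2 - x_1, x_2^2 - 1}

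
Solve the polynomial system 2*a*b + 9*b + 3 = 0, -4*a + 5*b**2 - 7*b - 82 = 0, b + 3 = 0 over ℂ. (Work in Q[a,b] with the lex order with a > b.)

Compute a lex Gröbner basis by Buchberger's algorithm.
f_1 = 2*a*b + 9*b + 3, LT = a*b.
f_2 = -4*a + 5*b**2 - 7*b - 82, LT = a.
f_3 = b + 3, LT = b.

The S-polynomials (S(f_1,f_2), S(f_1,f_3), S(f_2,f_3)) all reduce to 0 modulo the current basis, so we have a Gröbner basis.
Inter-reduce: drop elements whose leading term is divisible by another's, tail-reduce, and make monic.
Reduced Gröbner basis: {a + 4, b + 3}.

A lex Gröbner basis eliminates variables successively. Here b + 3 depends only on b, with roots {-3}; lifting each root through the earlier basis elements recovers the full solutions.
  b = -3: the earlier basis element becomes a + 4 = 0, giving a = -4 — point (-4, -3).
Check: every point annihilates each of the original generators.
Zero-dimensionality of the ideal guarantees finitely many solutions over ℂ.

{(-4, -3)}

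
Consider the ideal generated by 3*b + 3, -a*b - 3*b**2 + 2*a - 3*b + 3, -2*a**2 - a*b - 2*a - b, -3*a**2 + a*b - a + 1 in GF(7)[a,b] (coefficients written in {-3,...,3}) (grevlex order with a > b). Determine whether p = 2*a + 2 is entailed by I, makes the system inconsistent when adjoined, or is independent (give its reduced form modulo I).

2*a + 2 lies in I (it reduces to 0).

First compute the reduced Gröbner basis of I by Buchberger's algorithm.
f_1 = 3*b + 3, LT = b.
f_2 = -a*b - 3*b**2 + 2*a - 3*b + 3, LT = a*b.
f_3 = -2*a**2 - a*b - 2*a - b, LT = a**2.
f_4 = -3*a**2 + a*b - a + 1, LT = a**2.

S(f_1,f_2): lcm = a*b. S = -3*b**2 + 3*a - 3*b + 3.
  leading term b**2: subtract (-b)·f_1 from -3*b**2 + 3*a - 3*b + 3 → 3*a + 3
  leading term a: no divisor's leading term divides it; move 3*a to the remainder.
  leading term 1: no divisor's leading term divides it; move 3 to the remainder.
  remainder 3*a + 3 ≠ 0; add h_5 = 3*a + 3 to the basis.

The other S-polynomials (S(f_1,f_3), S(f_1,f_4), S(f_2,f_3), S(f_2,f_4), S(f_3,f_4), S(f_1,h_5), S(f_2,h_5), S(f_3,h_5), S(f_4,h_5)) all reduce to 0 modulo the current basis, so we have a Gröbner basis.
Inter-reduce: drop elements whose leading term is divisible by another's, tail-reduce, and make monic.
Reduced Gröbner basis: {a + 1, b + 1}.
Label its elements g_1 = a + 1, g_2 = b + 1.

Reduce p = 2*a + 2 modulo G:
  leading term a: subtract (2)·g_1 from 2*a + 2 → 0
  normal form = 0.
Since the normal form is 0, p ∈ I.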